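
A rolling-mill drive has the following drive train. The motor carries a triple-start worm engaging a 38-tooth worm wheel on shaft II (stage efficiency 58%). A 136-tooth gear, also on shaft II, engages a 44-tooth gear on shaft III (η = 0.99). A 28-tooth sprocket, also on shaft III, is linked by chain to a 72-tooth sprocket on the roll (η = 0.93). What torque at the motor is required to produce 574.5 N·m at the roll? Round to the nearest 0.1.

102.1 N·m

Overall ratio R = 12.667 × 0.32353 × 2.5714 = 10.538; overall efficiency η = 0.58 × 0.99 × 0.93 = 0.5340.
Input torque = output torque / (R × η) = 574.5 / (10.538 × 0.5340) = 102.09 N·m.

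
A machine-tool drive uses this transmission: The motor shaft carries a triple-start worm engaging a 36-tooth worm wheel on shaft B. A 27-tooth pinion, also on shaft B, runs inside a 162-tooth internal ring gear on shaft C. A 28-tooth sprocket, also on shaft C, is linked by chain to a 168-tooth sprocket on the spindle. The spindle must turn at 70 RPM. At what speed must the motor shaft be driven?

Overall ratio R = 12 × 6 × 6 = 432.
Required input speed = output speed × R = 70 × 432 = 30240 RPM.

30240 RPM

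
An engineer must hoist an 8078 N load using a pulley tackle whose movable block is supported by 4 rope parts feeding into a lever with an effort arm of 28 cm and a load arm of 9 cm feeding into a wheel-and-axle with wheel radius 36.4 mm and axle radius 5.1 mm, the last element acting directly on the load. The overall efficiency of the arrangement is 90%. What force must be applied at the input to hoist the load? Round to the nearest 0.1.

Block-and-tackle MA = number of supporting rope parts = 4.
Lever MA = effort arm / load arm = 28/9 = 3.1111.
Wheel-and-axle MA = R/r = 36.4/5.1 = 7.1373.
Combined ideal MA = 4 × 3.1111 × 7.1373 = 88.819.
Actual MA = 88.819 × 0.90 = 79.937.
Effort = load / actual MA = 8078 / 79.937 = 101.05 N.

101.1 N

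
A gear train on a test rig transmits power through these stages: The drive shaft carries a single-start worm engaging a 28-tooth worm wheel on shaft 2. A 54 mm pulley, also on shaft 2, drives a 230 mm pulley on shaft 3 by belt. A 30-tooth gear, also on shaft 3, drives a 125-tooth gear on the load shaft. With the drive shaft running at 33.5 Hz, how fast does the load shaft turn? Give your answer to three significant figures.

0.0674 Hz

Worm: ratio = 28/1 = 28, so shaft 2 turns at 33.5 / 28 = 1.1964 Hz.
Belt: ratio = 230/54 = 4.2593, so shaft 3 turns at 1.1964 / 4.2593 = 0.2809 Hz.
Gear mesh: ratio = 125/30 = 4.1667, so the load shaft turns at 0.2809 / 4.1667 = 0.067416 Hz.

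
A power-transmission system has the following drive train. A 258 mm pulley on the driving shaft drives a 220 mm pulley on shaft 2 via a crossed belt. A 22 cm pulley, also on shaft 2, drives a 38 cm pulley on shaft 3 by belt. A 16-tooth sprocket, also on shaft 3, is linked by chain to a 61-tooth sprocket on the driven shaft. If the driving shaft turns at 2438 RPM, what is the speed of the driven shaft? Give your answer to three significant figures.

434 RPM

Belt: ratio = 220/258 = 0.85271, so shaft 2 turns at 2438 / 0.85271 = 2859.1 RPM.
Belt: ratio = 38/22 = 1.7273, so shaft 3 turns at 2859.1 / 1.7273 = 1655.3 RPM.
Chain: ratio = 61/16 = 3.8125, so the driven shaft turns at 1655.3 / 3.8125 = 434.17 RPM.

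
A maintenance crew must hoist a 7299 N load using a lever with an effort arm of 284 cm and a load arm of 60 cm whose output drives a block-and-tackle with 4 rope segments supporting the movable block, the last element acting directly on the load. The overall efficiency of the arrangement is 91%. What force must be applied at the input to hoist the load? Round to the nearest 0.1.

423.6 N

Lever MA = effort arm / load arm = 284/60 = 4.7333.
Block-and-tackle MA = number of supporting rope parts = 4.
Combined ideal MA = 4.7333 × 4 = 18.933.
Actual MA = 18.933 × 0.91 = 17.229.
Effort = load / actual MA = 7299 / 17.229 = 423.64 N.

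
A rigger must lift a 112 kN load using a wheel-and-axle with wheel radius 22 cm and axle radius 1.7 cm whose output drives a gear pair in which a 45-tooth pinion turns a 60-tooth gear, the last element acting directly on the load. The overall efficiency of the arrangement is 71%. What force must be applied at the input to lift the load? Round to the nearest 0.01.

Wheel-and-axle MA = R/r = 22/1.7 = 12.941.
Gear pair MA = 60/45 = 1.3333.
Combined ideal MA = 12.941 × 1.3333 = 17.255.
Actual MA = 17.255 × 0.71 = 12.251.
Effort = load / actual MA = 112 / 12.251 = 9.1421 kN.

9.14 kN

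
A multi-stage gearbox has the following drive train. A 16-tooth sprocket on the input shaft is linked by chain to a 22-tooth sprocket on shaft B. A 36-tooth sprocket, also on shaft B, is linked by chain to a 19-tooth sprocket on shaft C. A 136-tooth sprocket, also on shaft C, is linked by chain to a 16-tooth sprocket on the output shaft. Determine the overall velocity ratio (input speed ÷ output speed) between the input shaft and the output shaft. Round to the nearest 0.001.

0.085

Each stage contributes driven/driver: chain 22/16 = 1.375, chain 19/36 = 0.52778, chain 16/136 = 0.11765.
Overall: 1.375 × 0.52778 × 0.11765 = 0.085376.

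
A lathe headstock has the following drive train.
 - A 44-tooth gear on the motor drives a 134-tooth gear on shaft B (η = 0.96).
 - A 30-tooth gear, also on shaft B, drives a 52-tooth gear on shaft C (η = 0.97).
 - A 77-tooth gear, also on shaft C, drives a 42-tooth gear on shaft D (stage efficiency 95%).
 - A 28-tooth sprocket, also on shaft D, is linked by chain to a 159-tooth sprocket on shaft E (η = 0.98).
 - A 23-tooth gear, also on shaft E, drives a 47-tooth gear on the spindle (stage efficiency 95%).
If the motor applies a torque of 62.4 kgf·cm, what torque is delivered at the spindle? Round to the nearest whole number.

Gear mesh: ratio = 134/44 = 3.0455; torque at shaft B = 62.4 × 3.0455 × 0.96 = 182.43 kgf·cm.
Gear mesh: ratio = 52/30 = 1.7333; torque at shaft C = 182.43 × 1.7333 × 0.97 = 306.73 kgf·cm.
Gear mesh: ratio = 42/77 = 0.54545; torque at shaft D = 306.73 × 0.54545 × 0.95 = 158.94 kgf·cm.
Chain: ratio = 159/28 = 5.6786; torque at shaft E = 158.94 × 5.6786 × 0.98 = 884.52 kgf·cm.
Gear mesh: ratio = 47/23 = 2.0435; torque at the spindle = 884.52 × 2.0435 × 0.95 = 1717.1 kgf·cm.

1717 kgf·cm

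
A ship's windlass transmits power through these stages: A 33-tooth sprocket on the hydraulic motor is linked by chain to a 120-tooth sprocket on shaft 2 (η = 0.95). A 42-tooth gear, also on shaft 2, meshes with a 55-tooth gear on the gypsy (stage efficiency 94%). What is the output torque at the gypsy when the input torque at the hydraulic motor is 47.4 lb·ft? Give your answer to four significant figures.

201.6 lb·ft

chain 120/33 = 3.6364 → τ = 47.4·3.6364·0.95 = 163.75 lb·ft
gear mesh 55/42 = 1.3095 → τ = 163.75·1.3095·0.94 = 201.56 lb·ft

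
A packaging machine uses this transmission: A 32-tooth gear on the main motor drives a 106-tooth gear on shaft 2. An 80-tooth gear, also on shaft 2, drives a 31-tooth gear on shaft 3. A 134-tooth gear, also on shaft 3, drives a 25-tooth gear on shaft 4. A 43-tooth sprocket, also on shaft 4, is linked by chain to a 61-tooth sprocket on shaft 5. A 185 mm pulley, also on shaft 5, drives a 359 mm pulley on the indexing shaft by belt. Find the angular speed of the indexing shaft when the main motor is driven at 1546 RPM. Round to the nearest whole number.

2345 RPM

Gear mesh: ratio = 106/32 = 3.3125, so shaft 2 turns at 1546 / 3.3125 = 466.72 RPM.
Gear mesh: ratio = 31/80 = 0.3875, so shaft 3 turns at 466.72 / 0.3875 = 1204.4 RPM.
Gear mesh: ratio = 25/134 = 0.18657, so shaft 4 turns at 1204.4 / 0.18657 = 6455.7 RPM.
Chain: ratio = 61/43 = 1.4186, so shaft 5 turns at 6455.7 / 1.4186 = 4550.8 RPM.
Belt: ratio = 359/185 = 1.9405, so the indexing shaft turns at 4550.8 / 1.9405 = 2345.1 RPM.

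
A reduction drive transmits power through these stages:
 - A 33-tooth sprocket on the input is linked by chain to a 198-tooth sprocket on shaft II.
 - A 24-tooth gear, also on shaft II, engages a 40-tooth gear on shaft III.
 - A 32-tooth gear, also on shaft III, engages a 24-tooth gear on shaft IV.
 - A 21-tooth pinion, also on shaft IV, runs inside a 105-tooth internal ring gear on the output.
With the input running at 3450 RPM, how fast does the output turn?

92 RPM

chain 198/33 = 6 → 3450/6 = 575 RPM
gear mesh 40/24 = 1.6667 → 575/1.6667 = 345 RPM
gear mesh 24/32 = 0.75 → 345/0.75 = 460 RPM
internal gear 105/21 = 5 → 460/5 = 92 RPM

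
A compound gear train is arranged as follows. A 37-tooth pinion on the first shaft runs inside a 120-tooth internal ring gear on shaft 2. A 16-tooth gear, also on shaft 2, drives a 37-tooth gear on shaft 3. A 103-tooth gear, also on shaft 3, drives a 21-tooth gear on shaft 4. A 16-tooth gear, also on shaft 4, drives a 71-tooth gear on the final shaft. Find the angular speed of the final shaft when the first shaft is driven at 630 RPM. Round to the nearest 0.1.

Internal gear: ratio = 120/37 = 3.2432, so shaft 2 turns at 630 / 3.2432 = 194.25 RPM.
Gear mesh: ratio = 37/16 = 2.3125, so shaft 3 turns at 194.25 / 2.3125 = 84 RPM.
Gear mesh: ratio = 21/103 = 0.20388, so shaft 4 turns at 84 / 0.20388 = 412 RPM.
Gear mesh: ratio = 71/16 = 4.4375, so the final shaft turns at 412 / 4.4375 = 92.845 RPM.

92.8 RPM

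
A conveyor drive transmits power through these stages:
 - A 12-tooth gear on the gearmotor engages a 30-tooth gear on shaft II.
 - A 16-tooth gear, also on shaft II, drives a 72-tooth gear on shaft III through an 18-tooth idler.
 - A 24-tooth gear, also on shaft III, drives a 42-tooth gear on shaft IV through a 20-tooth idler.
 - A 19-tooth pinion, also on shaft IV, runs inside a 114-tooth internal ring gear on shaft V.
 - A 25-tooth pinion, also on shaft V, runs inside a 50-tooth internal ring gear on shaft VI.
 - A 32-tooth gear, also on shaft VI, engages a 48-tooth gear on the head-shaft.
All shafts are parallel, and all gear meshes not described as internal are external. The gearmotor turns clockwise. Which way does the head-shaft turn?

clockwise

the gearmotor → shaft II: external mesh, 1 reversal → CCW.
shaft II → shaft III: driver → idler → driven is 2 external meshes, 2 reversals → CCW.
shaft III → shaft IV: driver → idler → driven is 2 external meshes, 2 reversals → CCW.
shaft IV → shaft V: internal mesh, same direction → CCW.
shaft V → shaft VI: internal mesh, same direction → CCW.
shaft VI → the head-shaft: external mesh, 1 reversal → CW.
6 reversals in total — an even number — so the head-shaft turns the same way as the gearmotor.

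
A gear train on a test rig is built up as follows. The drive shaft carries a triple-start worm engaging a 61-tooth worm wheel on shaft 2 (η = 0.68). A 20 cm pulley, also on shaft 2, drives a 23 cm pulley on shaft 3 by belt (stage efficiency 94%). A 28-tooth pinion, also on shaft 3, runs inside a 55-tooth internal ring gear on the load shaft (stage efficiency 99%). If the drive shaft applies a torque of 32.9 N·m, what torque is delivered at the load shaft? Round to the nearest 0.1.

956.3 N·m

After the worm (61/3): 32.9 × 20.333 × 0.68 = 454.9 N·m
After the belt (23/20): 454.9 × 1.15 × 0.94 = 491.74 N·m
After the internal gear (55/28): 491.74 × 1.9643 × 0.99 = 956.27 N·m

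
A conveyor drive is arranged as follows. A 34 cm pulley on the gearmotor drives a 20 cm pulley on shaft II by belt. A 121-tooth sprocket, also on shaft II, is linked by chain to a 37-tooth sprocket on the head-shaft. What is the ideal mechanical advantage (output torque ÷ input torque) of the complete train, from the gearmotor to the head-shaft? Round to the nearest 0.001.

0.180

Each stage contributes driven/driver: belt 20/34 = 0.58824, chain 37/121 = 0.30579.
Overall: 0.58824 × 0.30579 = 0.17987.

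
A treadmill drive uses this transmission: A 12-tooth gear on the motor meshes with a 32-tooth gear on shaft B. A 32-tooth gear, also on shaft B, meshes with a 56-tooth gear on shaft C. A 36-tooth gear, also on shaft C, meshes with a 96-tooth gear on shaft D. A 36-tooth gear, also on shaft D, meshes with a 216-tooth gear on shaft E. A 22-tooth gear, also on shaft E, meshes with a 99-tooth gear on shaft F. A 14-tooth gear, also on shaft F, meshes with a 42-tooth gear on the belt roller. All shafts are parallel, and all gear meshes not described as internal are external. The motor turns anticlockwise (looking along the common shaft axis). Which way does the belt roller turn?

anticlockwise

the motor → shaft B: external mesh, 1 reversal → CW.
shaft B → shaft C: external mesh, 1 reversal → CCW.
shaft C → shaft D: external mesh, 1 reversal → CW.
shaft D → shaft E: external mesh, 1 reversal → CCW.
shaft E → shaft F: external mesh, 1 reversal → CW.
shaft F → the belt roller: external mesh, 1 reversal → CCW.
6 reversals in total — an even number — so the belt roller turns the same way as the motor.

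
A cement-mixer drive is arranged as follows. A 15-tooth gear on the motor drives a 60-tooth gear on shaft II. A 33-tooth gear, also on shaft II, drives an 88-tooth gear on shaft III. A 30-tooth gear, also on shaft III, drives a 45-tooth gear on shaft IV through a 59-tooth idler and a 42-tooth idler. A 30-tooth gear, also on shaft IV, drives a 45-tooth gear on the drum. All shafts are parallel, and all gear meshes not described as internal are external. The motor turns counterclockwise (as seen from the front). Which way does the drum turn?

counterclockwise

the motor → shaft II: external mesh, 1 reversal → CW.
shaft II → shaft III: external mesh, 1 reversal → CCW.
shaft III → shaft IV: driver → idler → idler → driven is 3 external meshes, 3 reversals → CW.
shaft IV → the drum: external mesh, 1 reversal → CCW.
6 reversals in total — an even number — so the drum turns the same way as the motor.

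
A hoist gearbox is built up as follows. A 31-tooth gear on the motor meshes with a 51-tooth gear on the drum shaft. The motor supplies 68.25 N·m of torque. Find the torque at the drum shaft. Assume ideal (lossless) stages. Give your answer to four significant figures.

gear mesh 51/31 = 1.6452 → τ = 68.25·1.6452 = 112.28 N·m

112.3 N·m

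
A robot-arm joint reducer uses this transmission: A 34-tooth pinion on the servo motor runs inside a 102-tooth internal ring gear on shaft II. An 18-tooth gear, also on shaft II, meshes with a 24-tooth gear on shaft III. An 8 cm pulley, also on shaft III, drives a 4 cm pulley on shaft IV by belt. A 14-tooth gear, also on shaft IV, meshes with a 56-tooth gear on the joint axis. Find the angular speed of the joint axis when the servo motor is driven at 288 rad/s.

36 rad/s

Internal gear: ratio = 102/34 = 3, so shaft II turns at 288 / 3 = 96 rad/s.
Gear mesh: ratio = 24/18 = 1.3333, so shaft III turns at 96 / 1.3333 = 72 rad/s.
Belt: ratio = 4/8 = 0.5, so shaft IV turns at 72 / 0.5 = 144 rad/s.
Gear mesh: ratio = 56/14 = 4, so the joint axis turns at 144 / 4 = 36 rad/s.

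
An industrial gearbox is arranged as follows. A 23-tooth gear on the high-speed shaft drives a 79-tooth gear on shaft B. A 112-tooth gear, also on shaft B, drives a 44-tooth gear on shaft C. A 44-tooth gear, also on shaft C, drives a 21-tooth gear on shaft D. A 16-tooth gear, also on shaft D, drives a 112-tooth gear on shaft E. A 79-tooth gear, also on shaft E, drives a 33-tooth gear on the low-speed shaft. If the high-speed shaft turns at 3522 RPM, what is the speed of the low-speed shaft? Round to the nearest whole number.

1870 RPM

gear mesh 79/23 = 3.4348 → 3522/3.4348 = 1025.4 RPM
gear mesh 44/112 = 0.39286 → 1025.4/0.39286 = 2610.1 RPM
gear mesh 21/44 = 0.47727 → 2610.1/0.47727 = 5468.8 RPM
gear mesh 112/16 = 7 → 5468.8/7 = 781.25 RPM
gear mesh 33/79 = 0.41772 → 781.25/0.41772 = 1870.3 RPM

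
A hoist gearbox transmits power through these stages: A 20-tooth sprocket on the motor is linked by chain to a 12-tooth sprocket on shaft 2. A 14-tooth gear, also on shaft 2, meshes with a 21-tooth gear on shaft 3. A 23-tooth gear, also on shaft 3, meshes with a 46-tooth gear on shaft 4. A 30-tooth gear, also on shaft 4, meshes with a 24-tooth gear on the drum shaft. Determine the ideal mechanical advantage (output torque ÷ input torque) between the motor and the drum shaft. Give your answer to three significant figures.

Each stage contributes driven/driver: chain 12/20 = 0.6, gear mesh 21/14 = 1.5, gear mesh 46/23 = 2, gear mesh 24/30 = 0.8.
Overall: 0.6 × 1.5 × 2 × 0.8 = 1.44.

1.44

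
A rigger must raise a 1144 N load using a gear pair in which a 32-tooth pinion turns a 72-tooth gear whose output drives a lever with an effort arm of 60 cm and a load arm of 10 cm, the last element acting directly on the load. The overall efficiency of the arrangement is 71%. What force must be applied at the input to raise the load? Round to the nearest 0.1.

Gear pair MA = 72/32 = 2.25.
Lever MA = effort arm / load arm = 60/10 = 6.
Combined ideal MA = 2.25 × 6 = 13.5.
Actual MA = 13.5 × 0.71 = 9.585.
Effort = load / actual MA = 1144 / 9.585 = 119.35 N.

119.4 N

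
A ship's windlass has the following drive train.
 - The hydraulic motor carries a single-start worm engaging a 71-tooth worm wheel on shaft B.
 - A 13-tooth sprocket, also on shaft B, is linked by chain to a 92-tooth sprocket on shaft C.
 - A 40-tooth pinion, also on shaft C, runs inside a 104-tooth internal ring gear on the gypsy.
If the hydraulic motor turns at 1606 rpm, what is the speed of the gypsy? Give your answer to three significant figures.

the hydraulic motor → shaft B (worm, 71/1): 1606 ÷ 71 = 22.62 rpm
shaft B → shaft C (chain, 92/13): 22.62 ÷ 7.0769 = 3.1963 rpm
shaft C → the gypsy (internal gear, 104/40): 3.1963 ÷ 2.6 = 1.2293 rpm

1.23 rpm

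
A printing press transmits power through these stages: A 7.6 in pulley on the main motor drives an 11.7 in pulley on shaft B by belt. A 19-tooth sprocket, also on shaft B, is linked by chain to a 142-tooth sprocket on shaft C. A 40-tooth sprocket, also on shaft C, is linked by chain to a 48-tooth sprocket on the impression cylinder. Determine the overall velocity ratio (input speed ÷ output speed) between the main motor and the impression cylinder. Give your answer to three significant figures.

13.8

Each stage contributes driven/driver: belt 11.7/7.6 = 1.5395, chain 142/19 = 7.4737, chain 48/40 = 1.2.
Overall: 1.5395 × 7.4737 × 1.2 = 13.807.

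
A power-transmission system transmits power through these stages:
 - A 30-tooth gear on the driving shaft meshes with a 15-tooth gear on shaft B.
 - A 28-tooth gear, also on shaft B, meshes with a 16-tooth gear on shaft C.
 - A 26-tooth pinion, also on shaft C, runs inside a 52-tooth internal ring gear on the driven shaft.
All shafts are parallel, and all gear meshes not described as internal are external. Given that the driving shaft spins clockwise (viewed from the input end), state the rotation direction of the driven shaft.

clockwise

the driving shaft → shaft B: external mesh, 1 reversal → CCW.
shaft B → shaft C: external mesh, 1 reversal → CW.
shaft C → the driven shaft: internal mesh, same direction → CW.
2 reversals in total — an even number — so the driven shaft turns the same way as the driving shaft.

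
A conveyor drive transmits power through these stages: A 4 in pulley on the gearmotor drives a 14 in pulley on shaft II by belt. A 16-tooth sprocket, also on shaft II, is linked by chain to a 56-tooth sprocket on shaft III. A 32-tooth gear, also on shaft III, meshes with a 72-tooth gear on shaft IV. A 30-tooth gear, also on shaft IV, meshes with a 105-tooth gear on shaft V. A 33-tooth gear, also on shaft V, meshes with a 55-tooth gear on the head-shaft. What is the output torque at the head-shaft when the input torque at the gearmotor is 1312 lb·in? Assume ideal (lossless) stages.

belt 14/4 = 3.5 → τ = 1312·3.5 = 4592 lb·in
chain 56/16 = 3.5 → τ = 4592·3.5 = 16072 lb·in
gear mesh 72/32 = 2.25 → τ = 16072·2.25 = 36162 lb·in
gear mesh 105/30 = 3.5 → τ = 36162·3.5 = 126567 lb·in
gear mesh 55/33 = 1.6667 → τ = 126567·1.6667 = 210945 lb·in

210945 lb·in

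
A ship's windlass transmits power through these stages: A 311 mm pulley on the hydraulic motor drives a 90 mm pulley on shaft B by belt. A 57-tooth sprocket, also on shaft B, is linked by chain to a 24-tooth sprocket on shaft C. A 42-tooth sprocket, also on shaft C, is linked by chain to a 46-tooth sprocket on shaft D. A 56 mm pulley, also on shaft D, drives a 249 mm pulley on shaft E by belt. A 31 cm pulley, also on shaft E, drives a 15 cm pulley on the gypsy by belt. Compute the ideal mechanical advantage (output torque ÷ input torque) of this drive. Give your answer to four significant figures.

0.2871

Each stage contributes driven/driver: belt 90/311 = 0.28939, chain 24/57 = 0.42105, chain 46/42 = 1.0952, belt 249/56 = 4.4464, belt 15/31 = 0.48387.
Overall: 0.28939 × 0.42105 × 1.0952 × 4.4464 × 0.48387 = 0.28712.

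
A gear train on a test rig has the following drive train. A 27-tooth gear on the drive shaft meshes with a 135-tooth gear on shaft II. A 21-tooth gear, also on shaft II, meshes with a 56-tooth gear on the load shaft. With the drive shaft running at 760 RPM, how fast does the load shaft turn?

gear mesh 135/27 = 5 → 760/5 = 152 RPM
gear mesh 56/21 = 2.6667 → 152/2.6667 = 57 RPM

57 RPM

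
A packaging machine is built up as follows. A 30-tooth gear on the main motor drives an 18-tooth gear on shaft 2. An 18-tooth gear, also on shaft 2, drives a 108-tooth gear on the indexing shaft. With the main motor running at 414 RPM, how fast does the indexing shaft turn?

115 RPM

Gear mesh: ratio = 18/30 = 0.6, so shaft 2 turns at 414 / 0.6 = 690 RPM.
Gear mesh: ratio = 108/18 = 6, so the indexing shaft turns at 690 / 6 = 115 RPM.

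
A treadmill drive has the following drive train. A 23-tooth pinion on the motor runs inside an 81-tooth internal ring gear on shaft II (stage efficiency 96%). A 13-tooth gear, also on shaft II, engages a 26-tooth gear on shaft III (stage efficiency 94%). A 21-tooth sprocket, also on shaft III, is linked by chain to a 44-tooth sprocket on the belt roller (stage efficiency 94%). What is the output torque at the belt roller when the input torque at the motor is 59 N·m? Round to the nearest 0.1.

738.6 N·m

Internal gear: ratio = 81/23 = 3.5217; torque at shaft II = 59 × 3.5217 × 0.96 = 199.47 N·m.
Gear mesh: ratio = 26/13 = 2; torque at shaft III = 199.47 × 2 × 0.94 = 375.01 N·m.
Chain: ratio = 44/21 = 2.0952; torque at the belt roller = 375.01 × 2.0952 × 0.94 = 738.58 N·m.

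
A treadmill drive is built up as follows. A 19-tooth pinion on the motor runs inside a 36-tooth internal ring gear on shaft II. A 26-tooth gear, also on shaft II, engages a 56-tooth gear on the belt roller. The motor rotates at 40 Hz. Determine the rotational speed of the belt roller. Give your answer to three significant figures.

9.80 Hz

Internal gear: ratio = 36/19 = 1.8947, so shaft II turns at 40 / 1.8947 = 21.111 Hz.
Gear mesh: ratio = 56/26 = 2.1538, so the belt roller turns at 21.111 / 2.1538 = 9.8016 Hz.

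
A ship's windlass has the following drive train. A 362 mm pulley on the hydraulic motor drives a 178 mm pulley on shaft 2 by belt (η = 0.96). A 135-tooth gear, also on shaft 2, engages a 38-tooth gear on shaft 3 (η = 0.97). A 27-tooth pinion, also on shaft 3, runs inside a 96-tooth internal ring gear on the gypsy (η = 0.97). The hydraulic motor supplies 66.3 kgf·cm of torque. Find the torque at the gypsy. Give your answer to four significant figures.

29.47 kgf·cm

After the belt (178/362): 66.3 × 0.49171 × 0.96 = 31.297 kgf·cm
After the gear mesh (38/135): 31.297 × 0.28148 × 0.97 = 8.5451 kgf·cm
After the internal gear (96/27): 8.5451 × 3.5556 × 0.97 = 29.471 kgf·cm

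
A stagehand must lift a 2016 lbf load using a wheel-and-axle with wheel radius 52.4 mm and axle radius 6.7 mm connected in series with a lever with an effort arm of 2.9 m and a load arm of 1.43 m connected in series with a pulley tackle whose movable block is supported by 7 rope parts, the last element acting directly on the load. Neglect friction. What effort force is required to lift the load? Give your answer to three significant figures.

18.2 lbf

Wheel-and-axle MA = R/r = 52.4/6.7 = 7.8209.
Lever MA = effort arm / load arm = 2.9/1.43 = 2.028.
Block-and-tackle MA = number of supporting rope parts = 7.
Combined ideal MA = 7.8209 × 2.028 × 7 = 111.02.
Effort = load / MA = 2016 / 111.02 = 18.158 lbf.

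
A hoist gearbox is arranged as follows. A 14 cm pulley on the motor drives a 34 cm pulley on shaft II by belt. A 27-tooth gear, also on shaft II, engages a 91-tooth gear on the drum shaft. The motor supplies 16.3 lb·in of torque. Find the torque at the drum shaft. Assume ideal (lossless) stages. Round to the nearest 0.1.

133.4 lb·in

belt 34/14 = 2.4286 → τ = 16.3·2.4286 = 39.586 lb·in
gear mesh 91/27 = 3.3704 → τ = 39.586·3.3704 = 133.42 lb·in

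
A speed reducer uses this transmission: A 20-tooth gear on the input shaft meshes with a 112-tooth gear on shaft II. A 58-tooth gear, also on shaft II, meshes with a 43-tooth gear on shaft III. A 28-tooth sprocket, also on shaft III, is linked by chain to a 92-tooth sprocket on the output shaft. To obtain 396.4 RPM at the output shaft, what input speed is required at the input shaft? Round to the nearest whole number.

5407 RPM

Overall ratio R = 5.6 × 0.74138 × 3.2857 = 13.641.
Required input speed = output speed × R = 396.4 × 13.641 = 5407.4 RPM.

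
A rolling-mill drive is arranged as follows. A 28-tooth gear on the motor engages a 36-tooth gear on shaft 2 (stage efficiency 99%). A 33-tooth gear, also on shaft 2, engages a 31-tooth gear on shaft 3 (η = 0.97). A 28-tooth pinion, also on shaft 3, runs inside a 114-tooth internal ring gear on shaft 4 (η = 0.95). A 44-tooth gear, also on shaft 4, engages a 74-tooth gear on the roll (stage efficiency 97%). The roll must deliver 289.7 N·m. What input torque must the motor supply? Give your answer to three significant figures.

Overall ratio R = 1.2857 × 0.93939 × 4.0714 × 1.6818 = 8.2702; overall efficiency η = 0.99 × 0.97 × 0.95 × 0.97 = 0.8849.
Input torque = output torque / (R × η) = 289.7 / (8.2702 × 0.8849) = 39.585 N·m.

39.6 N·m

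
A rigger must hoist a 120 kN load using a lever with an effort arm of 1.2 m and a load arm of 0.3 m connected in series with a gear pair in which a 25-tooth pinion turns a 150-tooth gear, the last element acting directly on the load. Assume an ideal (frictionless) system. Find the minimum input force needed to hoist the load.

Lever MA = effort arm / load arm = 1.2/0.3 = 4.
Gear pair MA = 150/25 = 6.
Combined ideal MA = 4 × 6 = 24.
Effort = load / MA = 120 / 24 = 5 kN.

5 kN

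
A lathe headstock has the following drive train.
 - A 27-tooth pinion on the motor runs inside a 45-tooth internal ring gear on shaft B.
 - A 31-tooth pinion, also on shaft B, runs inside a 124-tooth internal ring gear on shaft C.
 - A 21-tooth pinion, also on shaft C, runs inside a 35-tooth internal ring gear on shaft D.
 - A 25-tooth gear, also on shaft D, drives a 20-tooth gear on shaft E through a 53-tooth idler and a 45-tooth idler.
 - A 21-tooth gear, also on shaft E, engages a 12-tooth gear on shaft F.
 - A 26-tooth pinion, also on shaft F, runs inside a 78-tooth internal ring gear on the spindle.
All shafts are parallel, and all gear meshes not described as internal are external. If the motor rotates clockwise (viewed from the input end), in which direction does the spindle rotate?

the motor → shaft B: internal mesh, same direction → CW.
shaft B → shaft C: internal mesh, same direction → CW.
shaft C → shaft D: internal mesh, same direction → CW.
shaft D → shaft E: driver → idler → idler → driven is 3 external meshes, 3 reversals → CCW.
shaft E → shaft F: external mesh, 1 reversal → CW.
shaft F → the spindle: internal mesh, same direction → CW.
4 reversals in total — an even number — so the spindle turns the same way as the motor.

clockwise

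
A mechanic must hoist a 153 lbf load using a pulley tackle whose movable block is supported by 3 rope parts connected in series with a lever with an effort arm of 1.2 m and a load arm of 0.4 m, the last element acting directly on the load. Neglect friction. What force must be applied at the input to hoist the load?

Block-and-tackle MA = number of supporting rope parts = 3.
Lever MA = effort arm / load arm = 1.2/0.4 = 3.
Combined ideal MA = 3 × 3 = 9.
Effort = load / MA = 153 / 9 = 17 lbf.

17 lbf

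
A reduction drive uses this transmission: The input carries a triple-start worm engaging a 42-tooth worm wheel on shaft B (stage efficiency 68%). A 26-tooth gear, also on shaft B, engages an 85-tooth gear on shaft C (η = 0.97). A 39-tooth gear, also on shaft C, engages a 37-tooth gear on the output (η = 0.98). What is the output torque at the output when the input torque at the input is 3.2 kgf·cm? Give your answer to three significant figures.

worm 42/3 = 14 → τ = 3.2·14·0.68 = 30.464 kgf·cm
gear mesh 85/26 = 3.2692 → τ = 30.464·3.2692·0.97 = 96.606 kgf·cm
gear mesh 37/39 = 0.94872 → τ = 96.606·0.94872·0.98 = 89.819 kgf·cm

89.8 kgf·cm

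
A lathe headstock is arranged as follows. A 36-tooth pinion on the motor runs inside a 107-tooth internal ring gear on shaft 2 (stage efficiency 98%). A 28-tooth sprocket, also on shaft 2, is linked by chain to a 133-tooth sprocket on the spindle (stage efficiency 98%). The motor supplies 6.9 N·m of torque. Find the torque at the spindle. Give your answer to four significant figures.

93.56 N·m

After the internal gear (107/36): 6.9 × 2.9722 × 0.98 = 20.098 N·m
After the chain (133/28): 20.098 × 4.75 × 0.98 = 93.557 N·m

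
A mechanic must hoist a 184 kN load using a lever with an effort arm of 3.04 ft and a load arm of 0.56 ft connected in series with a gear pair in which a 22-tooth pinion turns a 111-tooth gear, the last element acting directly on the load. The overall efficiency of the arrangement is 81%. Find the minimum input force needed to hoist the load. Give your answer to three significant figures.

8.29 kN

Lever MA = effort arm / load arm = 3.04/0.56 = 5.4286.
Gear pair MA = 111/22 = 5.0455.
Combined ideal MA = 5.4286 × 5.0455 = 27.39.
Actual MA = 27.39 × 0.81 = 22.186.
Effort = load / actual MA = 184 / 22.186 = 8.2937 kN.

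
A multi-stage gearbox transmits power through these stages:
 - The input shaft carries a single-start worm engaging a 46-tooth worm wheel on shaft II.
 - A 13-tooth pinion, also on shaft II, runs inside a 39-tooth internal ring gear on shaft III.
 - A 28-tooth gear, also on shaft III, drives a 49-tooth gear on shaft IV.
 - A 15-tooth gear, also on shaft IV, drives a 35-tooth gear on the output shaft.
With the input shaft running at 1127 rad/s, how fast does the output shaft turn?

2 rad/s

the input shaft → shaft II (worm, 46/1): 1127 ÷ 46 = 24.5 rad/s
shaft II → shaft III (internal gear, 39/13): 24.5 ÷ 3 = 8.1667 rad/s
shaft III → shaft IV (gear mesh, 49/28): 8.1667 ÷ 1.75 = 4.6667 rad/s
shaft IV → the output shaft (gear mesh, 35/15): 4.6667 ÷ 2.3333 = 2 rad/s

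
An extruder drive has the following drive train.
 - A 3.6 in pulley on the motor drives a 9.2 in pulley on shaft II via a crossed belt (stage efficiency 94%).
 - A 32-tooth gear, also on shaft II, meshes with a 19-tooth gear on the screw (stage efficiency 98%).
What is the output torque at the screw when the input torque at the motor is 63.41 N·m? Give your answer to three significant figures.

88.6 N·m

After the belt (9.2/3.6): 63.41 × 2.5556 × 0.94 = 152.32 N·m
After the gear mesh (19/32): 152.32 × 0.59375 × 0.98 = 88.634 N·m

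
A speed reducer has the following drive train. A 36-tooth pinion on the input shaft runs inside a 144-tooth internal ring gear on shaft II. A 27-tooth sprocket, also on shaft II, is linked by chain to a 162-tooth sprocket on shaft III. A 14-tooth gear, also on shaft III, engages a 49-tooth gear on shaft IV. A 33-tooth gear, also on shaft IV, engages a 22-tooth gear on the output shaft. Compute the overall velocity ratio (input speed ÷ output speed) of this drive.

Each stage contributes driven/driver: internal gear 144/36 = 4, chain 162/27 = 6, gear mesh 49/14 = 3.5, gear mesh 22/33 = 0.66667.
Overall: 4 × 6 × 3.5 × 0.66667 = 56.

56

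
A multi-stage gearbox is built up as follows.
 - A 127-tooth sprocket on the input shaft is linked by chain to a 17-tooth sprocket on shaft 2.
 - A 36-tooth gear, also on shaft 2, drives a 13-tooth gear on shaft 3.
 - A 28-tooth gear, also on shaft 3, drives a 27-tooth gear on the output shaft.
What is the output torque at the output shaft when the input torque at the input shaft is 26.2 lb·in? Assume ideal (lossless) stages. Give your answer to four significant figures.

Chain: ratio = 17/127 = 0.13386; torque at shaft 2 = 26.2 × 0.13386 = 3.5071 lb·in.
Gear mesh: ratio = 13/36 = 0.36111; torque at shaft 3 = 3.5071 × 0.36111 = 1.2664 lb·in.
Gear mesh: ratio = 27/28 = 0.96429; torque at the output shaft = 1.2664 × 0.96429 = 1.2212 lb·in.

1.221 lb·in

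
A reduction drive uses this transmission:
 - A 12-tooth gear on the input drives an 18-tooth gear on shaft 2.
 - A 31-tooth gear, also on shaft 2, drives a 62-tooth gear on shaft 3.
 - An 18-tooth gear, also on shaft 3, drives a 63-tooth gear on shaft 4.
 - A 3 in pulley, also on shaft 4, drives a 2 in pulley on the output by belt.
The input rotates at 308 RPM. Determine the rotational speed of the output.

Gear mesh: ratio = 18/12 = 1.5, so shaft 2 turns at 308 / 1.5 = 205.33 RPM.
Gear mesh: ratio = 62/31 = 2, so shaft 3 turns at 205.33 / 2 = 102.67 RPM.
Gear mesh: ratio = 63/18 = 3.5, so shaft 4 turns at 102.67 / 3.5 = 29.333 RPM.
Belt: ratio = 2/3 = 0.66667, so the output turns at 29.333 / 0.66667 = 44 RPM.

44 RPM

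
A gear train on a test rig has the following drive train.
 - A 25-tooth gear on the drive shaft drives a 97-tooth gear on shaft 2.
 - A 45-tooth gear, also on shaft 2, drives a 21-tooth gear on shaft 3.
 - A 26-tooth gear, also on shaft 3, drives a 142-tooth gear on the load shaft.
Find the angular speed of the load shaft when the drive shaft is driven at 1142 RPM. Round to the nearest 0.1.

Gear mesh: ratio = 97/25 = 3.88, so shaft 2 turns at 1142 / 3.88 = 294.33 RPM.
Gear mesh: ratio = 21/45 = 0.46667, so shaft 3 turns at 294.33 / 0.46667 = 630.71 RPM.
Gear mesh: ratio = 142/26 = 5.4615, so the load shaft turns at 630.71 / 5.4615 = 115.48 RPM.

115.5 RPM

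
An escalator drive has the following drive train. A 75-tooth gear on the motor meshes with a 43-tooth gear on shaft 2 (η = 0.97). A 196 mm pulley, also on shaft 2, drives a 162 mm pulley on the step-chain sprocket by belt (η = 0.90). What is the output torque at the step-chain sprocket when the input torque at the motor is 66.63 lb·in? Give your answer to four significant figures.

27.56 lb·in

Gear mesh: ratio = 43/75 = 0.57333; torque at shaft 2 = 66.63 × 0.57333 × 0.97 = 37.055 lb·in.
Belt: ratio = 162/196 = 0.82653; torque at the step-chain sprocket = 37.055 × 0.82653 × 0.90 = 27.565 lb·in.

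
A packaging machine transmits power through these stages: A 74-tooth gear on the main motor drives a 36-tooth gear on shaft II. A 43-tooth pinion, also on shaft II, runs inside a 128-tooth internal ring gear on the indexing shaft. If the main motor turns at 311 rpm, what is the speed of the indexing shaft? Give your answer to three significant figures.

215 rpm

Gear mesh: ratio = 36/74 = 0.48649, so shaft II turns at 311 / 0.48649 = 639.28 rpm.
Internal gear: ratio = 128/43 = 2.9767, so the indexing shaft turns at 639.28 / 2.9767 = 214.76 rpm.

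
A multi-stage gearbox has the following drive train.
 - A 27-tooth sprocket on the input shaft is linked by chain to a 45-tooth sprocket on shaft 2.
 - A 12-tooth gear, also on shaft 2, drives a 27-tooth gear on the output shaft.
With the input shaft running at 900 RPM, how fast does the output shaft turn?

240 RPM

chain 45/27 = 1.6667 → 900/1.6667 = 540 RPM
gear mesh 27/12 = 2.25 → 540/2.25 = 240 RPM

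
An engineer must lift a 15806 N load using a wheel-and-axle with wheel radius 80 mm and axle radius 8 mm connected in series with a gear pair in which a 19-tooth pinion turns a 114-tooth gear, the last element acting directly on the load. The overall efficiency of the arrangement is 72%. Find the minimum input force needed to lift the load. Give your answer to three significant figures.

Wheel-and-axle MA = R/r = 80/8 = 10.
Gear pair MA = 114/19 = 6.
Combined ideal MA = 10 × 6 = 60.
Actual MA = 60 × 0.72 = 43.2.
Effort = load / actual MA = 15806 / 43.2 = 365.88 N.

366 N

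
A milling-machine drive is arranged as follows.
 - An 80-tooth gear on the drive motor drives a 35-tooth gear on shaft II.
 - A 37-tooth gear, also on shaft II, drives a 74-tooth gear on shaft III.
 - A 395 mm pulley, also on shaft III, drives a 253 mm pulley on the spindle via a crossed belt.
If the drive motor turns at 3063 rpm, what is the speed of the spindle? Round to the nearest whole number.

the drive motor → shaft II (gear mesh, 35/80): 3063 ÷ 0.4375 = 7001.1 rpm
shaft II → shaft III (gear mesh, 74/37): 7001.1 ÷ 2 = 3500.6 rpm
shaft III → the spindle (belt, 253/395): 3500.6 ÷ 0.64051 = 5465.3 rpm

5465 rpm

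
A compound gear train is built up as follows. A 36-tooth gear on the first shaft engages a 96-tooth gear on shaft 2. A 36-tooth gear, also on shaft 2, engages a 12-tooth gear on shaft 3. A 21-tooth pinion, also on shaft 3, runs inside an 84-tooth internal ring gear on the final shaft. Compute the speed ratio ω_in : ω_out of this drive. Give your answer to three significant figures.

3.56

Each stage contributes driven/driver: gear mesh 96/36 = 2.6667, gear mesh 12/36 = 0.33333, internal gear 84/21 = 4.
Overall: 2.6667 × 0.33333 × 4 = 3.5556.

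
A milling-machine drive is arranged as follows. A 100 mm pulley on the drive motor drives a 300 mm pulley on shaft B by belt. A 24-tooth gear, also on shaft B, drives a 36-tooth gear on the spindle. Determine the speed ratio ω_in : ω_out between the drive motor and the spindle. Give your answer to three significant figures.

Each stage contributes driven/driver: belt 300/100 = 3, gear mesh 36/24 = 1.5.
Overall: 3 × 1.5 = 4.5.

4.50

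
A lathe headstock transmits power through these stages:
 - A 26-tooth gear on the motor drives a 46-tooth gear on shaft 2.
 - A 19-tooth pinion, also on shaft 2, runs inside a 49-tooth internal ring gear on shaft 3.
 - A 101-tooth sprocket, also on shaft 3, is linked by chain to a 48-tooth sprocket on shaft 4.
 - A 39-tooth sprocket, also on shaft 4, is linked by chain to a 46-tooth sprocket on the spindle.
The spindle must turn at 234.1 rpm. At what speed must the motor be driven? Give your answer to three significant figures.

Overall ratio R = 1.7692 × 2.5789 × 0.47525 × 1.1795 = 2.5576.
Required input speed = output speed × R = 234.1 × 2.5576 = 598.74 rpm.

599 rpm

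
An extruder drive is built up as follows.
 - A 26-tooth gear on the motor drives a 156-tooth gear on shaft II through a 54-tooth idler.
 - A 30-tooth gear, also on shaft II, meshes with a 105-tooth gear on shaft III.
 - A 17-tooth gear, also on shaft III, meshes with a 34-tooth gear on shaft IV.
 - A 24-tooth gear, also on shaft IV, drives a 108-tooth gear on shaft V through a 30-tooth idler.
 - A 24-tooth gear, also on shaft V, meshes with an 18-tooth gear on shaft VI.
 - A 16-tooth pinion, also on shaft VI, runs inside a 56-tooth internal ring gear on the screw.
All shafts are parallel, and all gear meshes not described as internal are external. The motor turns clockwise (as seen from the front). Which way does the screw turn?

the motor → shaft II: driver → idler → driven is 2 external meshes, 2 reversals → CW.
shaft II → shaft III: external mesh, 1 reversal → CCW.
shaft III → shaft IV: external mesh, 1 reversal → CW.
shaft IV → shaft V: driver → idler → driven is 2 external meshes, 2 reversals → CW.
shaft V → shaft VI: external mesh, 1 reversal → CCW.
shaft VI → the screw: internal mesh, same direction → CCW.
7 reversals in total — an odd number — so the screw turns opposite to the motor.

counterclockwise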